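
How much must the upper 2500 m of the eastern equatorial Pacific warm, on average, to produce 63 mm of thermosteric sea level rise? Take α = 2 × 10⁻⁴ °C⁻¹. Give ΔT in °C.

about 0.126 °C

ΔT = Δh/(αH) = 0.063 / (2×10⁻⁴ × 2500) = 0.1260 °C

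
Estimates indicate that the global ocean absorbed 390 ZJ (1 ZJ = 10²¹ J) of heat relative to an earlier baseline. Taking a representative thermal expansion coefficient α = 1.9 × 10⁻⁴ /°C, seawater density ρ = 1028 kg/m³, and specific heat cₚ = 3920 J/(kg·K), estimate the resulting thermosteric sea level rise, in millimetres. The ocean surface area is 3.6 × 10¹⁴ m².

51.1 mm

Per unit area: Q = 390×10²¹ / (3.6×10¹⁴) ≈ 1.083×10⁹ J/m²
Δh = αQ/(ρcₚ) = 1.9×10⁻⁴ × 1.083×10⁹ / (1028 × 3920) ≈ 0.051063 m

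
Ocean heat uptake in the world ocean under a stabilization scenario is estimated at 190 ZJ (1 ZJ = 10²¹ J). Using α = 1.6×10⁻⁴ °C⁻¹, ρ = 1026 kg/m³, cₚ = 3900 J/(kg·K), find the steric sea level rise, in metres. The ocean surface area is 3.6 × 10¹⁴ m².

about 0.0211 m

Per unit area: Q = 190×10²¹ / (3.6×10¹⁴) ≈ 5.278×10⁸ J/m²
Δh = αQ/(ρcₚ) = 1.6×10⁻⁴ × 5.278×10⁸ / (1026 × 3900) ≈ 0.021105 m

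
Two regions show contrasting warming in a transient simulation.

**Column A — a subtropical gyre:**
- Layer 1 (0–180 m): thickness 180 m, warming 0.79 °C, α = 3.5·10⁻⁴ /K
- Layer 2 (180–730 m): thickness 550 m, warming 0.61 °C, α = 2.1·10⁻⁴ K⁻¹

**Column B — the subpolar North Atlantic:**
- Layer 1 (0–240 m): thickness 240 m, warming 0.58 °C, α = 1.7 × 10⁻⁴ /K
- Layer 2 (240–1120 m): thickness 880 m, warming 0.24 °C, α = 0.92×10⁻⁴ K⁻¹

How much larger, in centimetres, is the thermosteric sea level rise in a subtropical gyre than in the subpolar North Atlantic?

A 0–180 m: 0.79 × 180 × 3.5×10⁻⁴ = 0.04977 m
A 2.1×10⁻⁴ × 0.61 × 550 = 0.070455 m
A total: 0.120225 m
B 0–240 m: 240 × 1.7×10⁻⁴ × 0.58 = 0.023664 m
B 0.92×10⁻⁴ × 0.24 × 880 = 0.0194304 m
B total: 0.0430944 m
Difference: 0.120225 − 0.0430944 = 0.0771306 m

7.7 cm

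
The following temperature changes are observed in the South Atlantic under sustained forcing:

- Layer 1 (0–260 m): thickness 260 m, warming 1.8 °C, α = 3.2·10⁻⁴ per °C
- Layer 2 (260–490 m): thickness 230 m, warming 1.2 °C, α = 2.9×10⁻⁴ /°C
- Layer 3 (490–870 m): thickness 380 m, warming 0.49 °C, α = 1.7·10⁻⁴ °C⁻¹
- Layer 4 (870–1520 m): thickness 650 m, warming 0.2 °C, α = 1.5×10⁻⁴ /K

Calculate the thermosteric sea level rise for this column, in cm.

3.2×10⁻⁴ × 260 × 1.8 = 0.14976 m
Layer 2: 230 × 2.9×10⁻⁴ × 1.2 = 0.08004 m
490–870 m: 0.49 × 1.7×10⁻⁴ × 380 = 0.031654 m
870–1520 m: 650 × 1.5×10⁻⁴ × 0.2 = 0.01950 m
Δh = 0.14976 + 0.08004 + 0.031654 + 0.01950 = 0.280954 m

Δh = 28.1 cm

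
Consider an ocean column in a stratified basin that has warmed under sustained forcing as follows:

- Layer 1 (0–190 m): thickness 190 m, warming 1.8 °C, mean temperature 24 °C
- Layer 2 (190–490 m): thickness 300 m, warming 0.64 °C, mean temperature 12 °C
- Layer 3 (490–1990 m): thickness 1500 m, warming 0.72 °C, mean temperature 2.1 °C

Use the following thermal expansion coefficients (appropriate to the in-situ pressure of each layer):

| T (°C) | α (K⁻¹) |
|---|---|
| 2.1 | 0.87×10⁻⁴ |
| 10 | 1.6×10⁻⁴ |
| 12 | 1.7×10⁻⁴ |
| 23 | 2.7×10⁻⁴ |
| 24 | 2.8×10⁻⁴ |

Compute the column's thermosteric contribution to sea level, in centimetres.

22.2 cm

Layer 1 at 24 °C → α = 2.8×10⁻⁴ K⁻¹
Layer 2 at 12 °C → α = 1.7×10⁻⁴ K⁻¹
Layer 3 at 2.1 °C → α = 0.87×10⁻⁴ K⁻¹
2.8×10⁻⁴ × 1.8 × 190 = 0.09576 m
Layer 2: 1.7×10⁻⁴ × 0.64 × 300 = 0.03264 m
1500 × 0.72 × 0.87×10⁻⁴ = 0.09396 m
Δh = 0.09576 + 0.03264 + 0.09396 = 0.22236 m ≈ 22.2 cm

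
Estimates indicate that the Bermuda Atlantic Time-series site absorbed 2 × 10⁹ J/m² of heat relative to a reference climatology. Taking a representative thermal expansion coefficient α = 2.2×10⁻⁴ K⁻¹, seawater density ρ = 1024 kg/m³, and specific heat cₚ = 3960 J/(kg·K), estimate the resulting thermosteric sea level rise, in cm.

11 cm of thermosteric rise

Δh = αQ/(ρcₚ) = 2.2×10⁻⁴ × 2×10⁹ / (1024 × 3960) ≈ 0.10851 m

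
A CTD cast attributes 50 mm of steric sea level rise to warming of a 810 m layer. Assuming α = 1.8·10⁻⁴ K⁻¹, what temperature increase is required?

ΔT ≈ 0.343 K

ΔT = Δh/(αH) = 0.05 / (1.8×10⁻⁴ × 810) ≈ 0.3429 K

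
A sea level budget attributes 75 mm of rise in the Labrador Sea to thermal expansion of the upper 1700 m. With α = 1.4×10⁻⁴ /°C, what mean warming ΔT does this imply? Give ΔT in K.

ΔT = Δh/(αH) = 0.075 / (1.4×10⁻⁴ × 1700) ≈ 0.3151 K

ΔT ≈ 0.315 K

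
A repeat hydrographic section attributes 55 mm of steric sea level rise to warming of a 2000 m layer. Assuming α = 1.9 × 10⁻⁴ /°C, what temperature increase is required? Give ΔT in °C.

ΔT = Δh/(αH) = 0.055 / (1.9×10⁻⁴ × 2000) ≈ 0.1447 °C

ΔT ≈ 0.145 °C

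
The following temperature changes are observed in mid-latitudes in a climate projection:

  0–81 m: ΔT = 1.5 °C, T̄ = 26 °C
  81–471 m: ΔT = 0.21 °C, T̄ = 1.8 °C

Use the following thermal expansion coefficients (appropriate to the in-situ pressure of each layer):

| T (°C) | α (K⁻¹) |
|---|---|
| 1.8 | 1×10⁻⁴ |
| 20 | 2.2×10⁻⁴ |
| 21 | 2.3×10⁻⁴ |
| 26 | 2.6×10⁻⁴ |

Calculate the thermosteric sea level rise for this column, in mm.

Layer 1 at 26 °C → α = 2.6×10⁻⁴ K⁻¹
Layer 2 at 1.8 °C → α = 1×10⁻⁴ K⁻¹
0–81 m: 81 × 2.6×10⁻⁴ × 1.5 = 0.03159 m
0.21 × 1×10⁻⁴ × 390 = 0.00819 m
Δh = 0.03159 + 0.00819 = 0.03978 m

Δh = 39.8 mm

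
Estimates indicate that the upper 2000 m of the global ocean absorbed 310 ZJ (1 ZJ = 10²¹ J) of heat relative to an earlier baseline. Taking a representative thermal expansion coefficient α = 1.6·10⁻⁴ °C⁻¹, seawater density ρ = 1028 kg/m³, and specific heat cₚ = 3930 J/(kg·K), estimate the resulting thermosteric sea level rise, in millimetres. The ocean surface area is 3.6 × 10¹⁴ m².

Per unit area: Q = 310×10²¹ / (3.6×10¹⁴) ≈ 8.611×10⁸ J/m²
Δh = αQ/(ρcₚ) = 1.6×10⁻⁴ × 8.611×10⁸ / (1028 × 3930) ≈ 0.034103 m

about 34.1 mm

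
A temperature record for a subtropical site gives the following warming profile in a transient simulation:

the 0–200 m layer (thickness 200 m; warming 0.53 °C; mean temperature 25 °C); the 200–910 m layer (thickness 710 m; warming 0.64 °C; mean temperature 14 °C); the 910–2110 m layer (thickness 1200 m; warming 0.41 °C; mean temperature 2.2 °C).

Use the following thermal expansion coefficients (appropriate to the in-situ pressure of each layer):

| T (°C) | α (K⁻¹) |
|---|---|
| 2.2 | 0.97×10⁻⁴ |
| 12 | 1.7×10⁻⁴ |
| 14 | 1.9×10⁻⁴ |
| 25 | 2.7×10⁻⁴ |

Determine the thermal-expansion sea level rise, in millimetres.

Δh ≈ 160 mm

Layer 1 at 25 °C → α = 2.7×10⁻⁴ K⁻¹
Layer 2 at 14 °C → α = 1.9×10⁻⁴ K⁻¹
Layer 3 at 2.2 °C → α = 0.97×10⁻⁴ K⁻¹
0–200 m: 0.53 × 200 × 2.7×10⁻⁴ = 0.02862 m
710 × 1.9×10⁻⁴ × 0.64 = 0.086336 m
Layer 3: 0.97×10⁻⁴ × 0.41 × 1200 = 0.047724 m
Δh = 0.02862 + 0.086336 + 0.047724 = 0.16268 m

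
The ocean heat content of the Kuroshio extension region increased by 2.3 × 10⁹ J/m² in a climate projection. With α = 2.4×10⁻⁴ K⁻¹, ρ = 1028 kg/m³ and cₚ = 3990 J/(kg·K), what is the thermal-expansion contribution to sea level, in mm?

about 135 mm

Δh = αQ/(ρcₚ) = 2.4×10⁻⁴ × 2.3×10⁹ / (1028 × 3990) ≈ 0.13458 m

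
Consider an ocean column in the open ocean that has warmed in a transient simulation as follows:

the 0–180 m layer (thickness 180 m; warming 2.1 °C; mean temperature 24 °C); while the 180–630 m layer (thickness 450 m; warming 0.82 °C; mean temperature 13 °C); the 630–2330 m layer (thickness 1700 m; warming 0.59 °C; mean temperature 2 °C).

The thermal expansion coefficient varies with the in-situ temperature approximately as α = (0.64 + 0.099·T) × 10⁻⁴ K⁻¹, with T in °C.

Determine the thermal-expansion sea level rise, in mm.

Layer 1: α = (0.64 + 0.099×24)×10⁻⁴ = 3.016×10⁻⁴ K⁻¹
Layer 2: α = (0.64 + 0.099×13)×10⁻⁴ = 1.927×10⁻⁴ K⁻¹
Layer 3: α = (0.64 + 0.099×2)×10⁻⁴ = 0.838×10⁻⁴ K⁻¹
2.1 × 180 × 3.016×10⁻⁴ = 0.1140048 m
180–630 m: 450 × 0.82 × 1.927×10⁻⁴ = 0.0711063 m
0.838×10⁻⁴ × 1700 × 0.59 = 0.0840514 m
Δh = 0.1140048 + 0.0711063 + 0.0840514 = 0.2691625 m

270 mm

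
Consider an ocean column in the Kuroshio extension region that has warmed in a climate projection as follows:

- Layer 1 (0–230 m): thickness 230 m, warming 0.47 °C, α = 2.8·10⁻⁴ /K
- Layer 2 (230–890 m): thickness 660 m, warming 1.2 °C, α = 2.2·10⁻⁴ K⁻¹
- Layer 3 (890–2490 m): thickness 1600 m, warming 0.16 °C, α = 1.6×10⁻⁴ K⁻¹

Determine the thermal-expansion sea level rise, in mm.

245 mm

0–230 m: 0.47 × 230 × 2.8×10⁻⁴ = 0.030268 m
230–890 m: 660 × 1.2 × 2.2×10⁻⁴ = 0.17424 m
890–2490 m: 1.6×10⁻⁴ × 0.16 × 1600 = 0.04096 m
Δh = 0.030268 + 0.17424 + 0.04096 = 0.245468 m ≈ 245 mm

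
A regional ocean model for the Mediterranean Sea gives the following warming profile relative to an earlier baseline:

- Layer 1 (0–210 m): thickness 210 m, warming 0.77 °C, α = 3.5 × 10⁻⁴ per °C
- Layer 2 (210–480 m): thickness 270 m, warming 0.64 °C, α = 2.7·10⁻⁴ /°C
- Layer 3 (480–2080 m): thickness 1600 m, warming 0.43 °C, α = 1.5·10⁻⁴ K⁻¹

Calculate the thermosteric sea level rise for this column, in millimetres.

Δh ≈ 210 mm

Layer 1: 210 × 0.77 × 3.5×10⁻⁴ = 0.056595 m
210–480 m: 0.64 × 270 × 2.7×10⁻⁴ = 0.046656 m
Layer 3: 1.5×10⁻⁴ × 1600 × 0.43 = 0.10320 m
Δh = 0.056595 + 0.046656 + 0.10320 = 0.206451 m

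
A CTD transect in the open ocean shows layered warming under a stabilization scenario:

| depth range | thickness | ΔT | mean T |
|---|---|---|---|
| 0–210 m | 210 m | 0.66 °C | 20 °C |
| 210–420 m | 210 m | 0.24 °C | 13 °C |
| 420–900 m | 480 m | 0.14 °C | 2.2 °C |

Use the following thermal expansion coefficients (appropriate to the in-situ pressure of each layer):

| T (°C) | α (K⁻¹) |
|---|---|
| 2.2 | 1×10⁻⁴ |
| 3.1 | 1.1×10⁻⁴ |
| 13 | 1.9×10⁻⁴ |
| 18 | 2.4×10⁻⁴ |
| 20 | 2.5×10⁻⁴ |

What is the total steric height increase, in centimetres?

Layer 1 at 20 °C → α = 2.5×10⁻⁴ K⁻¹
Layer 2 at 13 °C → α = 1.9×10⁻⁴ K⁻¹
Layer 3 at 2.2 °C → α = 1×10⁻⁴ K⁻¹
Layer 1: 2.5×10⁻⁴ × 210 × 0.66 = 0.03465 m
0.24 × 210 × 1.9×10⁻⁴ = 0.009576 m
420–900 m: 1×10⁻⁴ × 480 × 0.14 = 0.00672 m
Δh = 0.03465 + 0.009576 + 0.00672 = 0.050946 m

Δh ≈ 5.09 cm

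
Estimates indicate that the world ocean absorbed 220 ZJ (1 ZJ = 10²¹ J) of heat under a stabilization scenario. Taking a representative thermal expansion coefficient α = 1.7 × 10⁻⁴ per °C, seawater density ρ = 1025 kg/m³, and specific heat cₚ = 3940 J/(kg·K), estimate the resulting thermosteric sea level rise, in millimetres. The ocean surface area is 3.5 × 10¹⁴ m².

26 mm

Per unit area: Q = 220×10²¹ / (3.5×10¹⁴) ≈ 6.286×10⁸ J/m²
Δh = αQ/(ρcₚ) = 1.7×10⁻⁴ × 6.286×10⁸ / (1025 × 3940) ≈ 0.026461 m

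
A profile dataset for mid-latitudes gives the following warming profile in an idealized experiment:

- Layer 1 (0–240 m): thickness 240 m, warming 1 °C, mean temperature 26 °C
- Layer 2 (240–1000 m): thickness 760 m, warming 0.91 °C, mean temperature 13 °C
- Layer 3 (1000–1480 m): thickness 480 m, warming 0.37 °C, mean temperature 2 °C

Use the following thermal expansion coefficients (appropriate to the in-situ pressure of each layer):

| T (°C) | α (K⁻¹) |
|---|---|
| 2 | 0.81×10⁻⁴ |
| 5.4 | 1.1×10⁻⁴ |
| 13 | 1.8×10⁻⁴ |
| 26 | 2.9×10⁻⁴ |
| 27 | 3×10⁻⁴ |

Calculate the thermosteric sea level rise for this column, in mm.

208 mm of thermosteric rise

Layer 1 at 26 °C → α = 2.9×10⁻⁴ K⁻¹
Layer 2 at 13 °C → α = 1.8×10⁻⁴ K⁻¹
Layer 3 at 2 °C → α = 0.81×10⁻⁴ K⁻¹
0–240 m: 240 × 1 × 2.9×10⁻⁴ = 0.06960 m
Layer 2: 0.91 × 760 × 1.8×10⁻⁴ = 0.124488 m
0.81×10⁻⁴ × 480 × 0.37 = 0.0143856 m
Δh = 0.06960 + 0.124488 + 0.0143856 = 0.2084736 m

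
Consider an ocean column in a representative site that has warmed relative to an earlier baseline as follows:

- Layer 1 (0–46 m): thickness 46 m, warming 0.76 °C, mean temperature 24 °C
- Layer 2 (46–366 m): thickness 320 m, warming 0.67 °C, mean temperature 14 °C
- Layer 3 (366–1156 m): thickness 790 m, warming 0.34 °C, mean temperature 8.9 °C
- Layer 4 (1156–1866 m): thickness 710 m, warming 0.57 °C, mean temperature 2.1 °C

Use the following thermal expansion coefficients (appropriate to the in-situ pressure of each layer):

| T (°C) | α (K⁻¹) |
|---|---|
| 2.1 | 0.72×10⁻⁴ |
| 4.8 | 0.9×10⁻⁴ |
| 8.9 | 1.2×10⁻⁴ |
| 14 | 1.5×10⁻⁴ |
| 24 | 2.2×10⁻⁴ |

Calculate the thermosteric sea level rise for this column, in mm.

Δh = 100 mm

Layer 1 at 24 °C → α = 2.2×10⁻⁴ K⁻¹
Layer 2 at 14 °C → α = 1.5×10⁻⁴ K⁻¹
Layer 3 at 8.9 °C → α = 1.2×10⁻⁴ K⁻¹
Layer 4 at 2.1 °C → α = 0.72×10⁻⁴ K⁻¹
2.2×10⁻⁴ × 0.76 × 46 = 0.0076912 m
46–366 m: 0.67 × 320 × 1.5×10⁻⁴ = 0.03216 m
1.2×10⁻⁴ × 790 × 0.34 = 0.032232 m
0.72×10⁻⁴ × 0.57 × 710 = 0.0291384 m
Δh = 0.0076912 + 0.03216 + 0.032232 + 0.0291384 = 0.1012216 m ≈ 100 mm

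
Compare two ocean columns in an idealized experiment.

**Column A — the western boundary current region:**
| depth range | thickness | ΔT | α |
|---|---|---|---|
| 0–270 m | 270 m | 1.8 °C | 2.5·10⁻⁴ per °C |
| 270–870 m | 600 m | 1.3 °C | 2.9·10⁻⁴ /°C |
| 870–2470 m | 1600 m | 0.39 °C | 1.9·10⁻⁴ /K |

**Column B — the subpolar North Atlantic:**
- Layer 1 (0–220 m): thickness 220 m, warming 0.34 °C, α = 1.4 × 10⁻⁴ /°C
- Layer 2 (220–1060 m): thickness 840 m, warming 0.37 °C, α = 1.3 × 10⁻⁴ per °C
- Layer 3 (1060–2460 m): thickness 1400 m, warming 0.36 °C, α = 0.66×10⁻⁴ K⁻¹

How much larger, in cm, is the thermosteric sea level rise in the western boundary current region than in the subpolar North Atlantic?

38 cm

A 2.5×10⁻⁴ × 1.8 × 270 = 0.12150 m
A 1.3 × 600 × 2.9×10⁻⁴ = 0.22620 m
A 870–2470 m: 1600 × 1.9×10⁻⁴ × 0.39 = 0.11856 m
A total: 0.46626 m
B 0–220 m: 220 × 1.4×10⁻⁴ × 0.34 = 0.010472 m
B 220–1060 m: 1.3×10⁻⁴ × 0.37 × 840 = 0.040404 m
B Layer 3: 0.36 × 0.66×10⁻⁴ × 1400 = 0.033264 m
B total: 0.08414 m
Difference: 0.46626 − 0.08414 = 0.38212 m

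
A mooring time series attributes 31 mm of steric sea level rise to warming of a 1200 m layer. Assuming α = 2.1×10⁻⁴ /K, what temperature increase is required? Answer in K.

about 0.12 K

ΔT = Δh/(αH) = 0.031 / (2.1×10⁻⁴ × 1200) ≈ 0.1230 K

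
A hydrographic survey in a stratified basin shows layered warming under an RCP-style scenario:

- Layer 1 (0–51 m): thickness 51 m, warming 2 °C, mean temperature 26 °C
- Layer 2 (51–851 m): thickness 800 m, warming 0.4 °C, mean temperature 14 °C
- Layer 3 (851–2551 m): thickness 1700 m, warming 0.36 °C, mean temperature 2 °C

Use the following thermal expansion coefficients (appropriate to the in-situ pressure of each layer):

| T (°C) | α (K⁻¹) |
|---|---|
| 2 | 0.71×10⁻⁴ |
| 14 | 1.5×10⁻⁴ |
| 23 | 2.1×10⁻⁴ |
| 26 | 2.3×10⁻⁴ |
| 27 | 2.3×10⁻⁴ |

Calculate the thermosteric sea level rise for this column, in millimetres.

Layer 1 at 26 °C → α = 2.3×10⁻⁴ K⁻¹
Layer 2 at 14 °C → α = 1.5×10⁻⁴ K⁻¹
Layer 3 at 2 °C → α = 0.71×10⁻⁴ K⁻¹
2 × 51 × 2.3×10⁻⁴ = 0.02346 m
Layer 2: 1.5×10⁻⁴ × 800 × 0.4 = 0.04800 m
Layer 3: 0.36 × 0.71×10⁻⁴ × 1700 = 0.043452 m
Δh = 0.02346 + 0.04800 + 0.043452 = 0.114912 m ≈ 115 mm

about 115 mm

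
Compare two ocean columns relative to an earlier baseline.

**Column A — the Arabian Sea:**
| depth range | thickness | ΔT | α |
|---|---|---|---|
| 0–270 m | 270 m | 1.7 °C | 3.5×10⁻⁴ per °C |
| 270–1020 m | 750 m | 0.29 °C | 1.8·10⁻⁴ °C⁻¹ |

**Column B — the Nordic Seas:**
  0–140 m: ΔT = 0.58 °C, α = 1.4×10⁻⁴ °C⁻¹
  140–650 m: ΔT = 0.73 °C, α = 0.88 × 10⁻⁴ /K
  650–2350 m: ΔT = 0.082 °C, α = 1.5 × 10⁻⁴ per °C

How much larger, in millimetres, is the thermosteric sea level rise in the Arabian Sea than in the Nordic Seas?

A 3.5×10⁻⁴ × 270 × 1.7 = 0.16065 m
A 1.8×10⁻⁴ × 750 × 0.29 = 0.03915 m
A total: 0.19980 m
B 0.58 × 1.4×10⁻⁴ × 140 = 0.011368 m
B 140–650 m: 510 × 0.88×10⁻⁴ × 0.73 = 0.0327624 m
B Layer 3: 1700 × 1.5×10⁻⁴ × 0.082 = 0.02091 m
B total: 0.0650404 m
Difference: 0.19980 − 0.0650404 = 0.1347596 m

Δh_A − Δh_B ≈ 130 mm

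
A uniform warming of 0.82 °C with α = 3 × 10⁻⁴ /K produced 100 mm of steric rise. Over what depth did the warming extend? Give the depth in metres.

H = Δh/(αΔT) = 0.1 / (3×10⁻⁴ × 0.82) ≈ 406.5 m

410 m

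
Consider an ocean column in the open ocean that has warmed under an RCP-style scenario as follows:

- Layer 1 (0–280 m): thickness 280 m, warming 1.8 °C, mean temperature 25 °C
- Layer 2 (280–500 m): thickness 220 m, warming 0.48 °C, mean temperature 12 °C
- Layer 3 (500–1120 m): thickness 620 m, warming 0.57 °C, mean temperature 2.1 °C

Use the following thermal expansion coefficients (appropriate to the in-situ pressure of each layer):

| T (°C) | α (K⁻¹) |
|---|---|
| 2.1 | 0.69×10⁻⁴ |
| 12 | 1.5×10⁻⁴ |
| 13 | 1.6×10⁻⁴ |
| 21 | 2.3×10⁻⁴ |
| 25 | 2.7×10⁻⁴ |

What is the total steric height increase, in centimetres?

about 18 cm

Layer 1 at 25 °C → α = 2.7×10⁻⁴ K⁻¹
Layer 2 at 12 °C → α = 1.5×10⁻⁴ K⁻¹
Layer 3 at 2.1 °C → α = 0.69×10⁻⁴ K⁻¹
280 × 1.8 × 2.7×10⁻⁴ = 0.13608 m
1.5×10⁻⁴ × 0.48 × 220 = 0.01584 m
Layer 3: 620 × 0.57 × 0.69×10⁻⁴ = 0.0243846 m
Δh = 0.13608 + 0.01584 + 0.0243846 = 0.1763046 m ≈ 18 cm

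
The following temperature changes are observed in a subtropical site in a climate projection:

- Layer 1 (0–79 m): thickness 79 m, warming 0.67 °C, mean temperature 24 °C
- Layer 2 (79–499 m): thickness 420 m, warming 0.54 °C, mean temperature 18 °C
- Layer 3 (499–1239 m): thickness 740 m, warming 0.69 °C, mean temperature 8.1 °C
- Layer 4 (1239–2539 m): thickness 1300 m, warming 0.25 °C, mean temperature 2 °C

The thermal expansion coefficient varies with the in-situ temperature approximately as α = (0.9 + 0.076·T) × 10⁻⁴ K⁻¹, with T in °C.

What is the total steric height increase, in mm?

Layer 1: α = (0.9 + 0.076×24)×10⁻⁴ = 2.724×10⁻⁴ K⁻¹
Layer 2: α = (0.9 + 0.076×18)×10⁻⁴ = 2.268×10⁻⁴ K⁻¹
Layer 3: α = (0.9 + 0.076×8.1)×10⁻⁴ = 1.5156×10⁻⁴ K⁻¹
Layer 4: α = (0.9 + 0.076×2)×10⁻⁴ = 1.052×10⁻⁴ K⁻¹
0–79 m: 2.724×10⁻⁴ × 79 × 0.67 = 0.014418132 m
Layer 2: 0.54 × 2.268×10⁻⁴ × 420 = 0.05143824 m
499–1239 m: 740 × 0.69 × 1.5156×10⁻⁴ = 0.077386536 m
Layer 4: 1300 × 1.052×10⁻⁴ × 0.25 = 0.03419 m
Δh = 0.014418132 + 0.05143824 + 0.077386536 + 0.03419 = 0.177432908 m

177 mm of thermosteric rise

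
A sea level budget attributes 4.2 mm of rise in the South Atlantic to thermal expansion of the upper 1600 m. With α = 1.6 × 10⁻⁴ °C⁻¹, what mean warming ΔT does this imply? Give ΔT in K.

0.0164 K

ΔT = Δh/(αH) = 0.0042 / (1.6×10⁻⁴ × 1600) ≈ 0.01641 K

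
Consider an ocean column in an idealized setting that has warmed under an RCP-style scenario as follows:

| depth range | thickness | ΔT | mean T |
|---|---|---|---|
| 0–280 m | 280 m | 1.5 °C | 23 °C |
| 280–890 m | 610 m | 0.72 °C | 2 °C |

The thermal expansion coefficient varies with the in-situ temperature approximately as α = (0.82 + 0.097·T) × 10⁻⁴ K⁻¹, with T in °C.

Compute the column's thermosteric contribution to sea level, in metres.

about 0.173 m

Layer 1: α = (0.82 + 0.097×23)×10⁻⁴ = 3.051×10⁻⁴ K⁻¹
Layer 2: α = (0.82 + 0.097×2)×10⁻⁴ = 1.014×10⁻⁴ K⁻¹
Layer 1: 1.5 × 3.051×10⁻⁴ × 280 = 0.128142 m
Layer 2: 0.72 × 1.014×10⁻⁴ × 610 = 0.04453488 m
Δh = 0.128142 + 0.04453488 = 0.17267688 m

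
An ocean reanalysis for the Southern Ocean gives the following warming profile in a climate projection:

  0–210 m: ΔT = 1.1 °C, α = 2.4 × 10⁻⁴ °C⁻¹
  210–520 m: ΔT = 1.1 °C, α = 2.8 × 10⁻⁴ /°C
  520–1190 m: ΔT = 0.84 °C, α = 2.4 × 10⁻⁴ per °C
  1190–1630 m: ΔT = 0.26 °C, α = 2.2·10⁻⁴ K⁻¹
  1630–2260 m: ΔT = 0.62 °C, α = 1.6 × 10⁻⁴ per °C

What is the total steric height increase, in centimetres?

0–210 m: 210 × 2.4×10⁻⁴ × 1.1 = 0.05544 m
210–520 m: 310 × 2.8×10⁻⁴ × 1.1 = 0.09548 m
520–1190 m: 2.4×10⁻⁴ × 0.84 × 670 = 0.135072 m
Layer 4: 440 × 0.26 × 2.2×10⁻⁴ = 0.025168 m
1630–2260 m: 1.6×10⁻⁴ × 630 × 0.62 = 0.062496 m
Δh = 0.05544 + 0.09548 + 0.135072 + 0.025168 + 0.062496 = 0.373656 m ≈ 37.4 cm

37.4 cm of thermosteric rise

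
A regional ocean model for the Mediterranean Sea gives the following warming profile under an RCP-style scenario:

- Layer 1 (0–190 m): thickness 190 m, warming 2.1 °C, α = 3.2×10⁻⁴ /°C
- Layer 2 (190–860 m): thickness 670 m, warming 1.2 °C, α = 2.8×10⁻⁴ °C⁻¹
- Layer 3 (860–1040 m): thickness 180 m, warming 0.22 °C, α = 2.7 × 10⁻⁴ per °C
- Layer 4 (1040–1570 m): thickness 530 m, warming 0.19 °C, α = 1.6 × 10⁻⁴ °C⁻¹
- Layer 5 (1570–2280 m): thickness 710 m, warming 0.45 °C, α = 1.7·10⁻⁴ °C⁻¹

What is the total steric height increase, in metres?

Layer 1: 190 × 3.2×10⁻⁴ × 2.1 = 0.12768 m
670 × 1.2 × 2.8×10⁻⁴ = 0.22512 m
Layer 3: 0.22 × 180 × 2.7×10⁻⁴ = 0.010692 m
Layer 4: 530 × 1.6×10⁻⁴ × 0.19 = 0.016112 m
1.7×10⁻⁴ × 0.45 × 710 = 0.054315 m
Δh = 0.12768 + 0.22512 + 0.010692 + 0.016112 + 0.054315 = 0.433919 m

about 0.434 m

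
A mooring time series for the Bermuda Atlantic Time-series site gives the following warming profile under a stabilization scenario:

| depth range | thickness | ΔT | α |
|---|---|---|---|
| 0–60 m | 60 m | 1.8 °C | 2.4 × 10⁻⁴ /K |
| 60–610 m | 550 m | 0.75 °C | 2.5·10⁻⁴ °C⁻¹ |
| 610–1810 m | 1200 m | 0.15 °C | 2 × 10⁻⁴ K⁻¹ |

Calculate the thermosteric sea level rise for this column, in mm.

2.4×10⁻⁴ × 1.8 × 60 = 0.02592 m
2.5×10⁻⁴ × 0.75 × 550 = 0.103125 m
Layer 3: 1200 × 2×10⁻⁴ × 0.15 = 0.03600 m
Δh = 0.02592 + 0.103125 + 0.03600 = 0.165045 m ≈ 165 mm

Δh = 165 mm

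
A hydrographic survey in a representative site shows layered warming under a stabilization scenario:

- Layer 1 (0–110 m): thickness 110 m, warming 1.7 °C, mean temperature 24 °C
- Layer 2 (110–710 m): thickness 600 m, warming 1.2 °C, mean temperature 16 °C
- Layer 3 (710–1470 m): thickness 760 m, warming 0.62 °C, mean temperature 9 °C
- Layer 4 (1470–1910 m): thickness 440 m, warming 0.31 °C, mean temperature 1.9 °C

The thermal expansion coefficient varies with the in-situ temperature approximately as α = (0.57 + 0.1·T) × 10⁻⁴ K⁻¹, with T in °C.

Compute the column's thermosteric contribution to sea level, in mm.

about 291 mm

Layer 1: α = (0.57 + 0.1×24)×10⁻⁴ = 2.97×10⁻⁴ K⁻¹
Layer 2: α = (0.57 + 0.1×16)×10⁻⁴ = 2.17×10⁻⁴ K⁻¹
Layer 3: α = (0.57 + 0.1×9)×10⁻⁴ = 1.47×10⁻⁴ K⁻¹
Layer 4: α = (0.57 + 0.1×1.9)×10⁻⁴ = 0.76×10⁻⁴ K⁻¹
Layer 1: 1.7 × 2.97×10⁻⁴ × 110 = 0.055539 m
600 × 1.2 × 2.17×10⁻⁴ = 0.15624 m
760 × 1.47×10⁻⁴ × 0.62 = 0.0692664 m
440 × 0.76×10⁻⁴ × 0.31 = 0.0103664 m
Δh = 0.055539 + 0.15624 + 0.0692664 + 0.0103664 = 0.2914118 m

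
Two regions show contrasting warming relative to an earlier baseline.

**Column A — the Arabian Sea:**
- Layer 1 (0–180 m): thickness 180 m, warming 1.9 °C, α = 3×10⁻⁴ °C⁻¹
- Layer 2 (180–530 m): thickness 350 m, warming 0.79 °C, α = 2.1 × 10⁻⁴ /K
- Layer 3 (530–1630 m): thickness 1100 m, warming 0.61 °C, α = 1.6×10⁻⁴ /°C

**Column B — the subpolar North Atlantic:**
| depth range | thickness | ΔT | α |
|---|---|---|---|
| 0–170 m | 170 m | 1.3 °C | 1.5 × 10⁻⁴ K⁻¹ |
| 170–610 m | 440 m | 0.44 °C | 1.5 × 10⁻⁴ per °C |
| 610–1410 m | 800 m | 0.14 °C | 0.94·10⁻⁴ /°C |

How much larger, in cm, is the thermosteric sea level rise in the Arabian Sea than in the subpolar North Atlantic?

20 cm larger

A Layer 1: 3×10⁻⁴ × 1.9 × 180 = 0.10260 m
A 350 × 0.79 × 2.1×10⁻⁴ = 0.058065 m
A 530–1630 m: 0.61 × 1100 × 1.6×10⁻⁴ = 0.10736 m
A total: 0.268025 m
B Layer 1: 1.3 × 1.5×10⁻⁴ × 170 = 0.03315 m
B Layer 2: 440 × 0.44 × 1.5×10⁻⁴ = 0.02904 m
B Layer 3: 0.14 × 800 × 0.94×10⁻⁴ = 0.010528 m
B total: 0.072718 m
Difference: 0.268025 − 0.072718 = 0.195307 m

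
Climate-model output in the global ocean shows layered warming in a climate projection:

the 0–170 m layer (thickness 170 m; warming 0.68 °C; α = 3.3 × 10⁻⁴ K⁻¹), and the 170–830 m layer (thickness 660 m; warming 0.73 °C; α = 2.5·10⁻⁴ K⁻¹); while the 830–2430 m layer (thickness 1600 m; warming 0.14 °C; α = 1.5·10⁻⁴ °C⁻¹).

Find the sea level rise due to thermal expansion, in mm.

192 mm of thermosteric rise

0–170 m: 3.3×10⁻⁴ × 0.68 × 170 = 0.038148 m
170–830 m: 660 × 2.5×10⁻⁴ × 0.73 = 0.12045 m
0.14 × 1.5×10⁻⁴ × 1600 = 0.03360 m
Δh = 0.038148 + 0.12045 + 0.03360 = 0.192198 m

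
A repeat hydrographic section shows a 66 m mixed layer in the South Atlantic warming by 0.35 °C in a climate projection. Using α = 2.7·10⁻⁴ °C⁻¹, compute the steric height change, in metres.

Δh = αΔT·H = 2.7×10⁻⁴ × 0.35 × 66 = 0.006237 m

0.0062 m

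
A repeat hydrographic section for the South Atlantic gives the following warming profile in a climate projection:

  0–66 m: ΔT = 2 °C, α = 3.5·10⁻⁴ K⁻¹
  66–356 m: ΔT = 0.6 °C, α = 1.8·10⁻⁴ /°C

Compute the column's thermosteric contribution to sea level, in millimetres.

Layer 1: 66 × 3.5×10⁻⁴ × 2 = 0.04620 m
0.6 × 290 × 1.8×10⁻⁴ = 0.03132 m
Δh = 0.04620 + 0.03132 = 0.07752 m

Δh ≈ 77.5 mm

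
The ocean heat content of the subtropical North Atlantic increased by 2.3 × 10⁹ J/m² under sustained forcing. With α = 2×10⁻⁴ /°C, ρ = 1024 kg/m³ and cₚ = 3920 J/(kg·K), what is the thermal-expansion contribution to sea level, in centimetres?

11 cm of thermosteric rise

Δh = αQ/(ρcₚ) = 2×10⁻⁴ × 2.3×10⁹ / (1024 × 3920) ≈ 0.11460 m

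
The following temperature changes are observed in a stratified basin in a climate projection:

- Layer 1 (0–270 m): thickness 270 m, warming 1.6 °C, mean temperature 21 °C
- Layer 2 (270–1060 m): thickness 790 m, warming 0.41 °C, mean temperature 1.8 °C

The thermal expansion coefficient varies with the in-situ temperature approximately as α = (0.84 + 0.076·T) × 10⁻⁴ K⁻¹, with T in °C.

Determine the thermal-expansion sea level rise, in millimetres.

Layer 1: α = (0.84 + 0.076×21)×10⁻⁴ = 2.436×10⁻⁴ K⁻¹
Layer 2: α = (0.84 + 0.076×1.8)×10⁻⁴ = 0.9768×10⁻⁴ K⁻¹
Layer 1: 2.436×10⁻⁴ × 1.6 × 270 = 0.1052352 m
0.41 × 0.9768×10⁻⁴ × 790 = 0.031638552 m
Δh = 0.1052352 + 0.031638552 = 0.136873752 m

about 137 mm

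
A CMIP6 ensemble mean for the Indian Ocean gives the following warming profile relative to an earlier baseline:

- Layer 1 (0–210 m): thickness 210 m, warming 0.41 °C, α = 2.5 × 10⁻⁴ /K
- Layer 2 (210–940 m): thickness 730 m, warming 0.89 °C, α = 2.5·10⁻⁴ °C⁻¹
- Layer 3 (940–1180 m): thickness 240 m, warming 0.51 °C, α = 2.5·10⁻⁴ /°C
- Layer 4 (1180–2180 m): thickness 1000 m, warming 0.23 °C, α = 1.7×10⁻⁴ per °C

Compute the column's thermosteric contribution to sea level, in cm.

Δh ≈ 25 cm

0–210 m: 0.41 × 210 × 2.5×10⁻⁴ = 0.021525 m
Layer 2: 2.5×10⁻⁴ × 0.89 × 730 = 0.162425 m
Layer 3: 2.5×10⁻⁴ × 240 × 0.51 = 0.03060 m
1000 × 0.23 × 1.7×10⁻⁴ = 0.03910 m
Δh = 0.021525 + 0.162425 + 0.03060 + 0.03910 = 0.25365 m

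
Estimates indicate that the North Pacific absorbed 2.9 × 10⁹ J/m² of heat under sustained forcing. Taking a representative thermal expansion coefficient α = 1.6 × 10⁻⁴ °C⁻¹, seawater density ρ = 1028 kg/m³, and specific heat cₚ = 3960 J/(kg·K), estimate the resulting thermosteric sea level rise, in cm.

Δh = αQ/(ρcₚ) = 1.6×10⁻⁴ × 2.9×10⁹ / (1028 × 3960) ≈ 0.11398 m

Δh = 11 cm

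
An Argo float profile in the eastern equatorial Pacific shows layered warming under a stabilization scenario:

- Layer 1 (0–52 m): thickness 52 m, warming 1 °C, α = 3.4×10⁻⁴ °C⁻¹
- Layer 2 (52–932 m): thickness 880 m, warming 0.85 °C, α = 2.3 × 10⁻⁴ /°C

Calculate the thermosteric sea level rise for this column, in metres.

Layer 1: 3.4×10⁻⁴ × 1 × 52 = 0.01768 m
0.85 × 880 × 2.3×10⁻⁴ = 0.17204 m
Δh = 0.01768 + 0.17204 = 0.18972 m

about 0.19 m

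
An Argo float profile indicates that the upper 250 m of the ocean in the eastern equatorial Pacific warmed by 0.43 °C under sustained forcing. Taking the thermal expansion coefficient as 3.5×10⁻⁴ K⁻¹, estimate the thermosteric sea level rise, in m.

Δh = αΔT·H = 3.5×10⁻⁴ × 0.43 × 250 = 0.037625 m

0.0376 m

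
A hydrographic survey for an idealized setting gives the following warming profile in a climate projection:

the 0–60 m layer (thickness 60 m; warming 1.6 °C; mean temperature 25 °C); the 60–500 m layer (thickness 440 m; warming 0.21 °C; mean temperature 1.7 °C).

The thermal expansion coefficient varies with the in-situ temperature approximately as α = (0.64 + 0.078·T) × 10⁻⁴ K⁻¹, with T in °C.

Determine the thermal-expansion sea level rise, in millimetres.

Layer 1: α = (0.64 + 0.078×25)×10⁻⁴ = 2.59×10⁻⁴ K⁻¹
Layer 2: α = (0.64 + 0.078×1.7)×10⁻⁴ = 0.7726×10⁻⁴ K⁻¹
Layer 1: 60 × 2.59×10⁻⁴ × 1.6 = 0.024864 m
0.21 × 0.7726×10⁻⁴ × 440 = 0.007138824 m
Δh = 0.024864 + 0.007138824 = 0.032002824 m

Δh ≈ 32 mm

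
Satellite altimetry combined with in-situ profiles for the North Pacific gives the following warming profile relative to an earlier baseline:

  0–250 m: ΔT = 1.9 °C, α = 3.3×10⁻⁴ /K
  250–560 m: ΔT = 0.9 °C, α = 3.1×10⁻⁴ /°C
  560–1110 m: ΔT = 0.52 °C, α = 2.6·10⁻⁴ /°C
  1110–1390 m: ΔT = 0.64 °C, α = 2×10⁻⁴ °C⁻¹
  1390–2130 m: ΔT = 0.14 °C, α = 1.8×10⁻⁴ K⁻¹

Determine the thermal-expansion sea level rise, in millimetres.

Δh = 370 mm

0–250 m: 250 × 1.9 × 3.3×10⁻⁴ = 0.15675 m
3.1×10⁻⁴ × 0.9 × 310 = 0.08649 m
Layer 3: 550 × 0.52 × 2.6×10⁻⁴ = 0.07436 m
Layer 4: 2×10⁻⁴ × 280 × 0.64 = 0.03584 m
740 × 1.8×10⁻⁴ × 0.14 = 0.018648 m
Δh = 0.15675 + 0.08649 + 0.07436 + 0.03584 + 0.018648 = 0.372088 m ≈ 370 mm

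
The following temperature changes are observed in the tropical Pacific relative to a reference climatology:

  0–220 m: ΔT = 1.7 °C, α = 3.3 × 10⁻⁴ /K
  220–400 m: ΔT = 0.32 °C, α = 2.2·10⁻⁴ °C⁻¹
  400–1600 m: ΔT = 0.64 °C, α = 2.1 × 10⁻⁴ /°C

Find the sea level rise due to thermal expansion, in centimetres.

29.7 cm of thermosteric rise

Layer 1: 1.7 × 3.3×10⁻⁴ × 220 = 0.12342 m
Layer 2: 0.32 × 180 × 2.2×10⁻⁴ = 0.012672 m
2.1×10⁻⁴ × 0.64 × 1200 = 0.16128 m
Δh = 0.12342 + 0.012672 + 0.16128 = 0.297372 m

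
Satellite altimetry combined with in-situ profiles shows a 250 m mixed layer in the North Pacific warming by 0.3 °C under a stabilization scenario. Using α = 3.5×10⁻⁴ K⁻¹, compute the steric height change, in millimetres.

26 mm of thermosteric rise

Δh = αΔT·H = 3.5×10⁻⁴ × 0.3 × 250 = 0.02625 m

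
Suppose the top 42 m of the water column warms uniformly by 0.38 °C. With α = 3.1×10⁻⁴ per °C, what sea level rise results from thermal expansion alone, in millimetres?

Δh = αΔT·H = 3.1×10⁻⁴ × 0.38 × 42 = 0.0049476 m

4.95 mm of thermosteric rise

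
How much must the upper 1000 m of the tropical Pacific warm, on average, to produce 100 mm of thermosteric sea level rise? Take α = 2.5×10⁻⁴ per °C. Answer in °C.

ΔT ≈ 0.40 °C

ΔT = Δh/(αH) = 0.1 / (2.5×10⁻⁴ × 1000) = 0.4000 °C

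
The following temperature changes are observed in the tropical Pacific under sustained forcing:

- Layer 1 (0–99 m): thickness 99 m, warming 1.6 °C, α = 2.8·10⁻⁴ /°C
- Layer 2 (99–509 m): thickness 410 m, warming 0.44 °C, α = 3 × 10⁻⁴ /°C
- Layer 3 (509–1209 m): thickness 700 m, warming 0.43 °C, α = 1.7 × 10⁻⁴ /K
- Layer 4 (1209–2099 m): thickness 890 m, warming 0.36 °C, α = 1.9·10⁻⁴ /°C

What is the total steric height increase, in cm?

21 cm of thermosteric rise

0–99 m: 99 × 2.8×10⁻⁴ × 1.6 = 0.044352 m
Layer 2: 0.44 × 410 × 3×10⁻⁴ = 0.05412 m
509–1209 m: 1.7×10⁻⁴ × 700 × 0.43 = 0.05117 m
Layer 4: 1.9×10⁻⁴ × 890 × 0.36 = 0.060876 m
Δh = 0.044352 + 0.05412 + 0.05117 + 0.060876 = 0.210518 m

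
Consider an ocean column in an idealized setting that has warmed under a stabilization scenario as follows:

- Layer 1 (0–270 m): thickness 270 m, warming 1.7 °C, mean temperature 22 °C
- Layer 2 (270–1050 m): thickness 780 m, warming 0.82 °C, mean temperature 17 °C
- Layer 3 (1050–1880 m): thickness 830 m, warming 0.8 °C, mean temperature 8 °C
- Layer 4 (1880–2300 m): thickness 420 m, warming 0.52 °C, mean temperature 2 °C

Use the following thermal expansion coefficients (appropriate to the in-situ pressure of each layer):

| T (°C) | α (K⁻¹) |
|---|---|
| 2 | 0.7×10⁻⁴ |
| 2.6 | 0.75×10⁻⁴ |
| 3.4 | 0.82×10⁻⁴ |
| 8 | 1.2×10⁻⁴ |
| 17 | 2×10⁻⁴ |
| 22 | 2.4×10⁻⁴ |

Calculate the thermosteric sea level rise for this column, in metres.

Layer 1 at 22 °C → α = 2.4×10⁻⁴ K⁻¹
Layer 2 at 17 °C → α = 2×10⁻⁴ K⁻¹
Layer 3 at 8 °C → α = 1.2×10⁻⁴ K⁻¹
Layer 4 at 2 °C → α = 0.7×10⁻⁴ K⁻¹
0–270 m: 2.4×10⁻⁴ × 270 × 1.7 = 0.11016 m
Layer 2: 780 × 2×10⁻⁴ × 0.82 = 0.12792 m
1.2×10⁻⁴ × 830 × 0.8 = 0.07968 m
420 × 0.7×10⁻⁴ × 0.52 = 0.015288 m
Δh = 0.11016 + 0.12792 + 0.07968 + 0.015288 = 0.333048 m

Δh = 0.333 m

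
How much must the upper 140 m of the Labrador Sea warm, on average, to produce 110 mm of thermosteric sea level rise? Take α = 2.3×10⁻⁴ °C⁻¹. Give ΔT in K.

ΔT ≈ 3.42 K

ΔT = Δh/(αH) = 0.11 / (2.3×10⁻⁴ × 140) ≈ 3.416 K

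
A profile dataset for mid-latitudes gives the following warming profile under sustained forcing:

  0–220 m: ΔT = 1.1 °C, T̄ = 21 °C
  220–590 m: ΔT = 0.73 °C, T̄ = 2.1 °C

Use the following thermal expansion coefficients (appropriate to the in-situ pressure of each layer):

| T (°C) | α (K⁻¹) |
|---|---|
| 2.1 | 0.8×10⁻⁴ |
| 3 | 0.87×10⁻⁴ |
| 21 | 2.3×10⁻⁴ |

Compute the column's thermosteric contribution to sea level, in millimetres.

Layer 1 at 21 °C → α = 2.3×10⁻⁴ K⁻¹
Layer 2 at 2.1 °C → α = 0.8×10⁻⁴ K⁻¹
0–220 m: 220 × 1.1 × 2.3×10⁻⁴ = 0.05566 m
370 × 0.8×10⁻⁴ × 0.73 = 0.021608 m
Δh = 0.05566 + 0.021608 = 0.077268 m

Δh = 77 mm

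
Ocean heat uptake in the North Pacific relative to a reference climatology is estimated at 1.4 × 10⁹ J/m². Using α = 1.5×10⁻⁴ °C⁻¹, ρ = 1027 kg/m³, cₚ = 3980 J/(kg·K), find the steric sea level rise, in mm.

about 51 mm

Δh = αQ/(ρcₚ) = 1.5×10⁻⁴ × 1.4×10⁹ / (1027 × 3980) ≈ 0.051377 m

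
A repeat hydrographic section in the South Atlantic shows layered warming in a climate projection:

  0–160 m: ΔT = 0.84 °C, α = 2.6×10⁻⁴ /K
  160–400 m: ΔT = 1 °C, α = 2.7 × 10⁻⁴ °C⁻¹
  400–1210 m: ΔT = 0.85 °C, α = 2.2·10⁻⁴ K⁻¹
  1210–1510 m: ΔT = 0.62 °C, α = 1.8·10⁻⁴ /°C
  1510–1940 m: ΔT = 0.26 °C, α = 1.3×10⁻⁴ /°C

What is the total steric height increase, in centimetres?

160 × 0.84 × 2.6×10⁻⁴ = 0.034944 m
Layer 2: 2.7×10⁻⁴ × 1 × 240 = 0.06480 m
Layer 3: 810 × 2.2×10⁻⁴ × 0.85 = 0.15147 m
1210–1510 m: 0.62 × 1.8×10⁻⁴ × 300 = 0.03348 m
Layer 5: 430 × 0.26 × 1.3×10⁻⁴ = 0.014534 m
Δh = 0.034944 + 0.06480 + 0.15147 + 0.03348 + 0.014534 = 0.299228 m

about 29.9 cm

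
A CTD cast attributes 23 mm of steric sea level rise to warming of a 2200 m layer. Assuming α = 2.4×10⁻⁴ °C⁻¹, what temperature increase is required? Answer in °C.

ΔT = Δh/(αH) = 0.023 / (2.4×10⁻⁴ × 2200) ≈ 0.04356 °C

0.0436 °C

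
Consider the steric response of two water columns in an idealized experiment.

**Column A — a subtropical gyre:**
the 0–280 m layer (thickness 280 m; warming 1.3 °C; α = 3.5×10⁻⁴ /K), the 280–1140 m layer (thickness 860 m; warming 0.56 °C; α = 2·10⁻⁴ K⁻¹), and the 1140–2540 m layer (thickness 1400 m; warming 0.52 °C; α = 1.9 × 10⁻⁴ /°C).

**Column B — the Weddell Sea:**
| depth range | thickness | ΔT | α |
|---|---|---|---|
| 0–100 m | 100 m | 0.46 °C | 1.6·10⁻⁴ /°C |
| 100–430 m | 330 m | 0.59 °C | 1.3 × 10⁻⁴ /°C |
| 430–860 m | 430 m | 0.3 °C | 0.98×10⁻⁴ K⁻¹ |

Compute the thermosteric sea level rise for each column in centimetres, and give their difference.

Δh_A ≈ 36 cm, Δh_B ≈ 4.5 cm; difference ≈ 32 cm

A 3.5×10⁻⁴ × 1.3 × 280 = 0.12740 m
A 860 × 0.56 × 2×10⁻⁴ = 0.09632 m
A 0.52 × 1.9×10⁻⁴ × 1400 = 0.13832 m
A total: 0.36204 m
B 0–100 m: 0.46 × 1.6×10⁻⁴ × 100 = 0.00736 m
B 330 × 1.3×10⁻⁴ × 0.59 = 0.025311 m
B Layer 3: 0.3 × 0.98×10⁻⁴ × 430 = 0.012642 m
B total: 0.045313 m
Difference: 0.36204 − 0.045313 = 0.316727 m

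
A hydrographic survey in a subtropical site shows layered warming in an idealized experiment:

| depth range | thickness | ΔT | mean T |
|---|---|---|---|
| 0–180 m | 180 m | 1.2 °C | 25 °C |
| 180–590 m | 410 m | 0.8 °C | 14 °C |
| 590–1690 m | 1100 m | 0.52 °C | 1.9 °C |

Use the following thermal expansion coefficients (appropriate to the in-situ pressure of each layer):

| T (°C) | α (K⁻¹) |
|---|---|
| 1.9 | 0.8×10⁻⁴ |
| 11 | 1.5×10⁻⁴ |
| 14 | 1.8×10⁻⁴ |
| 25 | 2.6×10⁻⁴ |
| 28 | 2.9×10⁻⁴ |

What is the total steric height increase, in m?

Layer 1 at 25 °C → α = 2.6×10⁻⁴ K⁻¹
Layer 2 at 14 °C → α = 1.8×10⁻⁴ K⁻¹
Layer 3 at 1.9 °C → α = 0.8×10⁻⁴ K⁻¹
180 × 1.2 × 2.6×10⁻⁴ = 0.05616 m
Layer 2: 0.8 × 1.8×10⁻⁴ × 410 = 0.05904 m
Layer 3: 1100 × 0.8×10⁻⁴ × 0.52 = 0.04576 m
Δh = 0.05616 + 0.05904 + 0.04576 = 0.16096 m ≈ 0.161 m

Δh = 0.161 m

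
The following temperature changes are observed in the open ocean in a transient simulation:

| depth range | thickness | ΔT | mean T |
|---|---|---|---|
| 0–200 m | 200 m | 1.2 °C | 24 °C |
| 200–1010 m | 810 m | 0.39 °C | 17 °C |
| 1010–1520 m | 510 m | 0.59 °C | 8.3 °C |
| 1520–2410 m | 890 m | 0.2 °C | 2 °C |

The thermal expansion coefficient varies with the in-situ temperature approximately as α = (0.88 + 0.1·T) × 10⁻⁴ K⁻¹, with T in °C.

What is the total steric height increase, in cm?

23.1 cm

Layer 1: α = (0.88 + 0.1×24)×10⁻⁴ = 3.28×10⁻⁴ K⁻¹
Layer 2: α = (0.88 + 0.1×17)×10⁻⁴ = 2.58×10⁻⁴ K⁻¹
Layer 3: α = (0.88 + 0.1×8.3)×10⁻⁴ = 1.71×10⁻⁴ K⁻¹
Layer 4: α = (0.88 + 0.1×2)×10⁻⁴ = 1.08×10⁻⁴ K⁻¹
1.2 × 3.28×10⁻⁴ × 200 = 0.07872 m
0.39 × 2.58×10⁻⁴ × 810 = 0.0815022 m
1010–1520 m: 510 × 0.59 × 1.71×10⁻⁴ = 0.0514539 m
Layer 4: 1.08×10⁻⁴ × 890 × 0.2 = 0.019224 m
Δh = 0.07872 + 0.0815022 + 0.0514539 + 0.019224 = 0.2309001 m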